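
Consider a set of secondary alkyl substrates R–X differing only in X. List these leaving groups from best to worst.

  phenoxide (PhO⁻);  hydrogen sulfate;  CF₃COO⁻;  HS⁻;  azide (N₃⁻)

hydrogen sulfate > CF₃COO⁻ > azide (N₃⁻) > HS⁻ > phenoxide (PhO⁻)

Leaving-group ability tracks the stability of the departed species; conjugate-acid pKₐ is the usual yardstick (lower pKₐ → better LG).
hydrogen sulfate: pKₐ(H₂SO₄) ≈ -3 — conjugate base of a strong mineral acid
CF₃COO⁻: pKₐ(CF₃COOH) ≈ 0.2
azide (N₃⁻): pKₐ(HN₃) ≈ 4.7 — linear, resonance-stabilised
HS⁻: pKₐ(H₂S) ≈ 7 — larger and more polarisable than the oxygen analogue
phenoxide (PhO⁻): pKₐ(C₆H₅OH (phenol)) ≈ 10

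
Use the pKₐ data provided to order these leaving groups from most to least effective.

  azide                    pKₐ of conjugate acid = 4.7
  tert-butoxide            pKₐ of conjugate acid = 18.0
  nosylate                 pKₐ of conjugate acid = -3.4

Lower conjugate-acid pKₐ ⇒ weaker base ⇒ better leaving group.
Sorting by the given values: nosylate (-3.4), azide (4.7), tert-butoxide (18.0).

nosylate > azide > tert-butoxide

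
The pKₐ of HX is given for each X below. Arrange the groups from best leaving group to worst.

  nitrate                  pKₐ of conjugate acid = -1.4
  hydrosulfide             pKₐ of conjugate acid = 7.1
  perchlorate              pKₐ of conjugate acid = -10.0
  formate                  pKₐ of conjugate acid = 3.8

perchlorate > nitrate > formate > hydrosulfide

Lower conjugate-acid pKₐ ⇒ weaker base ⇒ better leaving group.
Sorting by the given values: perchlorate (-10.0), nitrate (-1.4), formate (3.8), hydrosulfide (7.1).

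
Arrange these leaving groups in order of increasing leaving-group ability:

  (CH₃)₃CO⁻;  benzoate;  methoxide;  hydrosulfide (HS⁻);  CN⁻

A good leaving group is a weak base: the lower the pKₐ of its conjugate acid, the more readily it departs.
benzoate: pKₐ(C₆H₅COOH) ≈ 4.2 — aryl carboxylate
hydrosulfide (HS⁻): pKₐ(H₂S) ≈ 7 — larger and more polarisable than the oxygen analogue
CN⁻: pKₐ(HCN) ≈ 9.2 — sp carbon stabilises the charge somewhat, but still a poor LG
methoxide: pKₐ(CH₃OH) ≈ 15.5 — strong base; alkoxides do not leave unassisted
(CH₃)₃CO⁻: pKₐ(t-BuOH) ≈ 18 — bulky, strongly basic alkoxide
The question asks for worst first, so the sequence is read in increasing leaving-group ability.

(CH₃)₃CO⁻ < methoxide < CN⁻ < hydrosulfide (HS⁻) < benzoate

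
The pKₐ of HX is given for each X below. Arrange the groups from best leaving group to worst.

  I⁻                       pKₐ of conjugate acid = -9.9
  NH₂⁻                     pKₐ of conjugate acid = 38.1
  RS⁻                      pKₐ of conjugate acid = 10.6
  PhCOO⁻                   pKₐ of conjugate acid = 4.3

I⁻ > PhCOO⁻ > RS⁻ > NH₂⁻

Lower conjugate-acid pKₐ ⇒ weaker base ⇒ better leaving group.
Sorting by the given values: I⁻ (-9.9), PhCOO⁻ (4.3), RS⁻ (10.6), NH₂⁻ (38.1).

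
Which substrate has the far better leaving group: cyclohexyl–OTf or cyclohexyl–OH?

cyclohexyl–OTf

From cyclohexyl–OH the departing group would be OH⁻ (pKₐ(H₂O) ≈ 15.7). Strong base; essentially never leaves without prior activation.
From cyclohexyl–OTf the leaving group is OTf⁻ (pKₐ(CF₃SO₃H (triflic acid)) ≈ -14). Charge spread over three oxygens and a CF₃ group; the premier leaving group in synthesis.
(In practice cyclohexyl–OTf is made from cyclohexyl–OH by treatment with Tf₂O / 2,6-lutidine, converting the hydroxyl into a triflate.)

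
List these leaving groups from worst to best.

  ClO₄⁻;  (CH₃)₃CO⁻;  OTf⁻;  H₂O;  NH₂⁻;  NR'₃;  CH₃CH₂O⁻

NH₂⁻ < (CH₃)₃CO⁻ < CH₃CH₂O⁻ < NR'₃ < H₂O < ClO₄⁻ < OTf⁻

OTf⁻: pKₐ(CF₃SO₃H (triflic acid)) ≈ -14
ClO₄⁻: pKₐ(HClO₄) ≈ -10
H₂O: pKₐ(H₃O⁺) ≈ -1.7
NR'₃: pKₐ(R'₃NH⁺) ≈ 10.7
CH₃CH₂O⁻: pKₐ(CH₃CH₂OH) ≈ 16
(CH₃)₃CO⁻: pKₐ(t-BuOH) ≈ 18
NH₂⁻: pKₐ(NH₃) ≈ 38
Listed from poorest to best leaving group as asked.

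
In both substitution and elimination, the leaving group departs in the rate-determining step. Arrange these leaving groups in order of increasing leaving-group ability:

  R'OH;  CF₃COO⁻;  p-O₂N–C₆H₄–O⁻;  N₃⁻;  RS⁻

RS⁻ < p-O₂N–C₆H₄–O⁻ < N₃⁻ < CF₃COO⁻ < R'OH

R'OH: pKₐ(R'OH₂⁺) ≈ -2.4
CF₃COO⁻: pKₐ(CF₃COOH) ≈ 0.2 — strongly electron-withdrawing CF₃ stabilises the carboxylate
N₃⁻: pKₐ(HN₃) ≈ 4.7
p-O₂N–C₆H₄–O⁻: pKₐ(p-nitrophenol) ≈ 7.2
RS⁻: pKₐ(RSH (a thiol)) ≈ 10.5 — moderately basic; rarely leaves without activation
Reversing gives the worst-to-best order requested.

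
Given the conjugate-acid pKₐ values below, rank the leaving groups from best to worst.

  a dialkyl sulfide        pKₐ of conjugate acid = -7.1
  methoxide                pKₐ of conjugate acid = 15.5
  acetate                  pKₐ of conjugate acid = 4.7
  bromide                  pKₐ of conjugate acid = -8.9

Lower conjugate-acid pKₐ ⇒ weaker base ⇒ better leaving group.
Sorting by the given values: bromide (-8.9), a dialkyl sulfide (-7.1), acetate (4.7), methoxide (15.5).

bromide > a dialkyl sulfide > acetate > methoxide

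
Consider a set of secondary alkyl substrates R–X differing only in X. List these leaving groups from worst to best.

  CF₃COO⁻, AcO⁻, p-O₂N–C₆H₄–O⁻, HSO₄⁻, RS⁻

A good leaving group is a weak base: the lower the pKₐ of its conjugate acid, the more readily it departs.
HSO₄⁻: pKₐ(H₂SO₄) ≈ -3
CF₃COO⁻: pKₐ(CF₃COOH) ≈ 0.2
AcO⁻: pKₐ(CH₃COOH) ≈ 4.8
p-O₂N–C₆H₄–O⁻: pKₐ(p-nitrophenol) ≈ 7.2
RS⁻: pKₐ(RSH (a thiol)) ≈ 10.5
Reversing gives the worst-to-best order requested.

RS⁻ < p-O₂N–C₆H₄–O⁻ < AcO⁻ < CF₃COO⁻ < HSO₄⁻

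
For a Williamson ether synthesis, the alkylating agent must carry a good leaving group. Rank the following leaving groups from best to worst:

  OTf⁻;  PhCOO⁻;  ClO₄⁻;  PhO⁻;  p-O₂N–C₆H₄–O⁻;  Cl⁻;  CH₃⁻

OTf⁻ > ClO₄⁻ > Cl⁻ > PhCOO⁻ > p-O₂N–C₆H₄–O⁻ > PhO⁻ > CH₃⁻

OTf⁻: pKₐ(CF₃SO₃H (triflic acid)) ≈ -14
ClO₄⁻: pKₐ(HClO₄) ≈ -10 — extremely weak base; rarely used for safety reasons
Cl⁻: pKₐ(HCl) ≈ -7
PhCOO⁻: pKₐ(C₆H₅COOH) ≈ 4.2 — aryl carboxylate
p-O₂N–C₆H₄–O⁻: pKₐ(p-nitrophenol) ≈ 7.2
PhO⁻: pKₐ(C₆H₅OH (phenol)) ≈ 10
CH₃⁻: pKₐ(CH₄) ≈ 48 — unstabilised carbanion; the worst conceivable leaving group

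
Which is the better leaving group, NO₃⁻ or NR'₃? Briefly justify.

NO₃⁻

NO₃⁻ is the better leaving group.
pKₐ(HNO₃) ≈ -1.3 versus pKₐ(R'₃NH⁺) ≈ 10.7: NO₃⁻ is the much weaker base.
Resonance-delocalised over three oxygens.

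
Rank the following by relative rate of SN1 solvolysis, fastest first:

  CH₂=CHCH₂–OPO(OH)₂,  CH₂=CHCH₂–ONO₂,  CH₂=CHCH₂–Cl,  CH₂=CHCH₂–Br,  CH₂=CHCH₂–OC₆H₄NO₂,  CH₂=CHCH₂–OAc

Identical carbon frameworks mean the comparison reduces to leaving-group quality.
Leaving-group ability tracks the stability of the departed species; conjugate-acid pKₐ is the usual yardstick (lower pKₐ → better LG).
CH₂=CHCH₂–Br loses Br⁻: pKₐ(HBr) ≈ -9
CH₂=CHCH₂–Cl loses Cl⁻: pKₐ(HCl) ≈ -7
CH₂=CHCH₂–ONO₂ loses NO₃⁻: pKₐ(HNO₃) ≈ -1.3
CH₂=CHCH₂–OPO(OH)₂ loses H₂PO₄⁻: pKₐ(H₃PO₄) ≈ 2.1
CH₂=CHCH₂–OAc loses AcO⁻: pKₐ(CH₃COOH) ≈ 4.8
CH₂=CHCH₂–OC₆H₄NO₂ loses p-O₂N–C₆H₄–O⁻: pKₐ(p-nitrophenol) ≈ 7.2

CH₂=CHCH₂–Br > CH₂=CHCH₂–Cl > CH₂=CHCH₂–ONO₂ > CH₂=CHCH₂–OPO(OH)₂ > CH₂=CHCH₂–OAc > CH₂=CHCH₂–OC₆H₄NO₂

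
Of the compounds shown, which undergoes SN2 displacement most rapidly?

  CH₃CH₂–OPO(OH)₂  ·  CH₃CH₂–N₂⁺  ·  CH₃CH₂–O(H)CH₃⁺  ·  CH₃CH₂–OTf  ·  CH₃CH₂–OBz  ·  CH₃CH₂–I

The skeletons are identical, so relative rate is governed entirely by leaving-group ability.
Rank by basicity of the departing species: weakest base leaves most easily.
CH₃CH₂–N₂⁺ loses N₂: no meaningful conjugate acid; N₂ departs as an exceptionally stable neutral molecule
CH₃CH₂–OTf loses OTf⁻: pKₐ(CF₃SO₃H (triflic acid)) ≈ -14
CH₃CH₂–I loses I⁻: pKₐ(HI) ≈ -10
CH₃CH₂–O(H)CH₃⁺ loses R'OH: pKₐ(R'OH₂⁺) ≈ -2.4
CH₃CH₂–OPO(OH)₂ loses H₂PO₄⁻: pKₐ(H₃PO₄) ≈ 2.1
CH₃CH₂–OBz loses PhCOO⁻: pKₐ(C₆H₅COOH) ≈ 4.2

CH₃CH₂–N₂⁺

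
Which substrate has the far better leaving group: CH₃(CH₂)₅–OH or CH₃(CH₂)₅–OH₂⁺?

From CH₃(CH₂)₅–OH the departing group would be OH⁻ (pKₐ(H₂O) ≈ 15.7). Strong base; essentially never leaves without prior activation.
From CH₃(CH₂)₅–OH₂⁺ the leaving group is H₂O (pKₐ(H₃O⁺) ≈ -1.7). Neutral; leaves from a protonated alcohol (R–OH₂⁺).
(In practice CH₃(CH₂)₅–OH₂⁺ is made from CH₃(CH₂)₅–OH by protonation with strong acid, converting the leaving group from hydroxide to neutral water.)

CH₃(CH₂)₅–OH₂⁺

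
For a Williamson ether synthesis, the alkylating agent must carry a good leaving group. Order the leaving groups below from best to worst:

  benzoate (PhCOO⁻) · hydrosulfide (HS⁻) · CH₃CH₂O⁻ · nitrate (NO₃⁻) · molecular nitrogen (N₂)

A good leaving group is a weak base: the lower the pKₐ of its conjugate acid, the more readily it departs.
molecular nitrogen (N₂): no meaningful conjugate acid; N₂ departs as an exceptionally stable neutral molecule
nitrate (NO₃⁻): pKₐ(HNO₃) ≈ -1.3 — resonance-delocalised over three oxygens
benzoate (PhCOO⁻): pKₐ(C₆H₅COOH) ≈ 4.2
hydrosulfide (HS⁻): pKₐ(H₂S) ≈ 7 — larger and more polarisable than the oxygen analogue
CH₃CH₂O⁻: pKₐ(CH₃CH₂OH) ≈ 16

molecular nitrogen (N₂) > nitrate (NO₃⁻) > benzoate (PhCOO⁻) > hydrosulfide (HS⁻) > CH₃CH₂O⁻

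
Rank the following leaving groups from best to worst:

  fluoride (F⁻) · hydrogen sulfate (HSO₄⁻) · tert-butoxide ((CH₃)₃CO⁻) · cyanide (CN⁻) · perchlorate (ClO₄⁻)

Leaving-group ability tracks the stability of the departed species; conjugate-acid pKₐ is the usual yardstick (lower pKₐ → better LG).
perchlorate (ClO₄⁻): pKₐ(HClO₄) ≈ -10
hydrogen sulfate (HSO₄⁻): pKₐ(H₂SO₄) ≈ -3 — conjugate base of a strong mineral acid
fluoride (F⁻): pKₐ(HF) ≈ 3.2 — small and strongly basic; the poor halide leaving group
cyanide (CN⁻): pKₐ(HCN) ≈ 9.2 — sp carbon stabilises the charge somewhat, but still a poor LG
tert-butoxide ((CH₃)₃CO⁻): pKₐ(t-BuOH) ≈ 18 — bulky, strongly basic alkoxide

perchlorate (ClO₄⁻) > hydrogen sulfate (HSO₄⁻) > fluoride (F⁻) > cyanide (CN⁻) > tert-butoxide ((CH₃)₃CO⁻)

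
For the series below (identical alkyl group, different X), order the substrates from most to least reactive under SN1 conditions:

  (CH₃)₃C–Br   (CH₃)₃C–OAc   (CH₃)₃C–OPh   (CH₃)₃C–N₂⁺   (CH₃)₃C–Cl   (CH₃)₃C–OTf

(CH₃)₃C–N₂⁺ > (CH₃)₃C–OTf > (CH₃)₃C–Br > (CH₃)₃C–Cl > (CH₃)₃C–OAc > (CH₃)₃C–OPh

With the same alkyl group throughout, only the leaving group differentiates the rates.
The more stable X⁻ (or X) is on its own — i.e. the weaker a base it is — the better a leaving group it makes.
(CH₃)₃C–N₂⁺ loses N₂: no meaningful conjugate acid; N₂ departs as an exceptionally stable neutral molecule
(CH₃)₃C–OTf loses OTf⁻: pKₐ(CF₃SO₃H (triflic acid)) ≈ -14
(CH₃)₃C–Br loses Br⁻: pKₐ(HBr) ≈ -9
(CH₃)₃C–Cl loses Cl⁻: pKₐ(HCl) ≈ -7
(CH₃)₃C–OAc loses AcO⁻: pKₐ(CH₃COOH) ≈ 4.8
(CH₃)₃C–OPh loses PhO⁻: pKₐ(C₆H₅OH (phenol)) ≈ 10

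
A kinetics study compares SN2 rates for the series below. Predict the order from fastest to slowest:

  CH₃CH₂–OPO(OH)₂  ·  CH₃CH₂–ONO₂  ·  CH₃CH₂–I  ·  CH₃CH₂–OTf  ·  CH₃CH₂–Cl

The skeletons are identical, so relative rate is governed entirely by leaving-group ability.
A good leaving group is a weak base: the lower the pKₐ of its conjugate acid, the more readily it departs.
CH₃CH₂–OTf loses OTf⁻: pKₐ(CF₃SO₃H (triflic acid)) ≈ -14
CH₃CH₂–I loses I⁻: pKₐ(HI) ≈ -10
CH₃CH₂–Cl loses Cl⁻: pKₐ(HCl) ≈ -7
CH₃CH₂–ONO₂ loses NO₃⁻: pKₐ(HNO₃) ≈ -1.3
CH₃CH₂–OPO(OH)₂ loses H₂PO₄⁻: pKₐ(H₃PO₄) ≈ 2.1

CH₃CH₂–OTf > CH₃CH₂–I > CH₃CH₂–Cl > CH₃CH₂–ONO₂ > CH₃CH₂–OPO(OH)₂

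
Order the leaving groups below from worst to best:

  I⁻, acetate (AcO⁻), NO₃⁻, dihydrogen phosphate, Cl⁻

acetate (AcO⁻) < dihydrogen phosphate < NO₃⁻ < Cl⁻ < I⁻

Rank by basicity of the departing species: weakest base leaves most easily.
I⁻: pKₐ(HI) ≈ -10 — large, highly polarisable; very weak base
Cl⁻: pKₐ(HCl) ≈ -7 — moderately weak base
NO₃⁻: pKₐ(HNO₃) ≈ -1.3 — resonance-delocalised over three oxygens
dihydrogen phosphate: pKₐ(H₃PO₄) ≈ 2.1
acetate (AcO⁻): pKₐ(CH₃COOH) ≈ 4.8 — resonance-stabilised but still a weak base
The question asks for worst first, so the sequence is read in increasing leaving-group ability.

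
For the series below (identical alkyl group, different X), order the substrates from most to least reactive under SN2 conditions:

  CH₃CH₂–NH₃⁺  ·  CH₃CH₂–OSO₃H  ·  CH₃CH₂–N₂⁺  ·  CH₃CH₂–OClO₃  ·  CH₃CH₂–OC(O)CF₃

CH₃CH₂–N₂⁺ > CH₃CH₂–OClO₃ > CH₃CH₂–OSO₃H > CH₃CH₂–OC(O)CF₃ > CH₃CH₂–NH₃⁺

Same R in every case — rank the leaving groups.
Rank by basicity of the departing species: weakest base leaves most easily.
CH₃CH₂–N₂⁺ loses N₂: no meaningful conjugate acid; N₂ departs as an exceptionally stable neutral molecule
CH₃CH₂–OClO₃ loses ClO₄⁻: pKₐ(HClO₄) ≈ -10
CH₃CH₂–OSO₃H loses HSO₄⁻: pKₐ(H₂SO₄) ≈ -3
CH₃CH₂–OC(O)CF₃ loses CF₃COO⁻: pKₐ(CF₃COOH) ≈ 0.2
CH₃CH₂–NH₃⁺ loses NH₃: pKₐ(NH₄⁺) ≈ 9.2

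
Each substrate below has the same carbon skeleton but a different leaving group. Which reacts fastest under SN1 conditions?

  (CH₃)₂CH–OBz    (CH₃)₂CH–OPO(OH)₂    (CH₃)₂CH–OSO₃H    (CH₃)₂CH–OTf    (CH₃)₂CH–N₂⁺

With the same alkyl group throughout, only the leaving group differentiates the rates.
A good leaving group is a weak base: the lower the pKₐ of its conjugate acid, the more readily it departs.
(CH₃)₂CH–N₂⁺ loses N₂: no meaningful conjugate acid; N₂ departs as an exceptionally stable neutral molecule
(CH₃)₂CH–OTf loses OTf⁻: pKₐ(CF₃SO₃H (triflic acid)) ≈ -14
(CH₃)₂CH–OSO₃H loses HSO₄⁻: pKₐ(H₂SO₄) ≈ -3
(CH₃)₂CH–OPO(OH)₂ loses H₂PO₄⁻: pKₐ(H₃PO₄) ≈ 2.1
(CH₃)₂CH–OBz loses PhCOO⁻: pKₐ(C₆H₅COOH) ≈ 4.2

(CH₃)₂CH–N₂⁺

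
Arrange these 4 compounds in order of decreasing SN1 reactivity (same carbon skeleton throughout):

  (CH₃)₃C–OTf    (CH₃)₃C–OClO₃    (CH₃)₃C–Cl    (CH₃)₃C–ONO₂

Same R in every case — rank the leaving groups.
A good leaving group is a weak base: the lower the pKₐ of its conjugate acid, the more readily it departs.
(CH₃)₃C–OTf loses OTf⁻: pKₐ(CF₃SO₃H (triflic acid)) ≈ -14
(CH₃)₃C–OClO₃ loses ClO₄⁻: pKₐ(HClO₄) ≈ -10
(CH₃)₃C–Cl loses Cl⁻: pKₐ(HCl) ≈ -7
(CH₃)₃C–ONO₂ loses NO₃⁻: pKₐ(HNO₃) ≈ -1.3

(CH₃)₃C–OTf > (CH₃)₃C–OClO₃ > (CH₃)₃C–Cl > (CH₃)₃C–ONO₂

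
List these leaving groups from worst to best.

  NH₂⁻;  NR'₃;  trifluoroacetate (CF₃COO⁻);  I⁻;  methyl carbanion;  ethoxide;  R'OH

methyl carbanion < NH₂⁻ < ethoxide < NR'₃ < trifluoroacetate (CF₃COO⁻) < R'OH < I⁻

Leaving-group ability tracks the stability of the departed species; conjugate-acid pKₐ is the usual yardstick (lower pKₐ → better LG).
I⁻: pKₐ(HI) ≈ -10 — large, highly polarisable; very weak base
R'OH: pKₐ(R'OH₂⁺) ≈ -2.4
trifluoroacetate (CF₃COO⁻): pKₐ(CF₃COOH) ≈ 0.2 — strongly electron-withdrawing CF₃ stabilises the carboxylate
NR'₃: pKₐ(R'₃NH⁺) ≈ 10.7 — neutral but still a fairly strong base; Hofmann-elimination LG
ethoxide: pKₐ(CH₃CH₂OH) ≈ 16
NH₂⁻: pKₐ(NH₃) ≈ 38
methyl carbanion: pKₐ(CH₄) ≈ 48
Reversing gives the worst-to-best order requested.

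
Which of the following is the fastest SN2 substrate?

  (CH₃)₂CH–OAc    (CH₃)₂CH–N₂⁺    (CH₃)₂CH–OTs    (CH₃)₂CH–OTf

Identical carbon frameworks mean the comparison reduces to leaving-group quality.
The more stable X⁻ (or X) is on its own — i.e. the weaker a base it is — the better a leaving group it makes.
(CH₃)₂CH–N₂⁺ loses N₂: no meaningful conjugate acid; N₂ departs as an exceptionally stable neutral molecule
(CH₃)₂CH–OTf loses OTf⁻: pKₐ(CF₃SO₃H (triflic acid)) ≈ -14
(CH₃)₂CH–OTs loses OTs⁻: pKₐ(p-CH₃C₆H₄SO₃H (TsOH)) ≈ -2.8
(CH₃)₂CH–OAc loses AcO⁻: pKₐ(CH₃COOH) ≈ 4.8

(CH₃)₂CH–N₂⁺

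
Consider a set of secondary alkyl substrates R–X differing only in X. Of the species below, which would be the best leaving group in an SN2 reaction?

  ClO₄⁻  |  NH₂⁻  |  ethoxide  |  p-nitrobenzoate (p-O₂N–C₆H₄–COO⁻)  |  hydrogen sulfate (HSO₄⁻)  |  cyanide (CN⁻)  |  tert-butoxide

ClO₄⁻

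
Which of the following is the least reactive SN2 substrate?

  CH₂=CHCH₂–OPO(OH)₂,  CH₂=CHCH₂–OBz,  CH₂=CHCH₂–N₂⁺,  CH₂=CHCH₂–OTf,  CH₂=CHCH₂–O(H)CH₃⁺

CH₂=CHCH₂–OBz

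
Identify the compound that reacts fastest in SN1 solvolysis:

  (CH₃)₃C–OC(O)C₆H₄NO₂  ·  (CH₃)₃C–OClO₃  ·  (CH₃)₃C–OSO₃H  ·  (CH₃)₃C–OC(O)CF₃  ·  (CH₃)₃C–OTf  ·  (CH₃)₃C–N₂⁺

With the same alkyl group throughout, only the leaving group differentiates the rates.
The more stable X⁻ (or X) is on its own — i.e. the weaker a base it is — the better a leaving group it makes.
(CH₃)₃C–N₂⁺ loses N₂: no meaningful conjugate acid; N₂ departs as an exceptionally stable neutral molecule
(CH₃)₃C–OTf loses OTf⁻: pKₐ(CF₃SO₃H (triflic acid)) ≈ -14
(CH₃)₃C–OClO₃ loses ClO₄⁻: pKₐ(HClO₄) ≈ -10
(CH₃)₃C–OSO₃H loses HSO₄⁻: pKₐ(H₂SO₄) ≈ -3
(CH₃)₃C–OC(O)CF₃ loses CF₃COO⁻: pKₐ(CF₃COOH) ≈ 0.2
(CH₃)₃C–OC(O)C₆H₄NO₂ loses p-O₂N–C₆H₄–COO⁻: pKₐ(p-nitrobenzoic acid) ≈ 3.4

(CH₃)₃C–N₂⁺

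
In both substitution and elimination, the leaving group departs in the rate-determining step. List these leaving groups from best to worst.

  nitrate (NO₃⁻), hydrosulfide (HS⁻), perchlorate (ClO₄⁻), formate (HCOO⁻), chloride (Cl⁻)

perchlorate (ClO₄⁻) > chloride (Cl⁻) > nitrate (NO₃⁻) > formate (HCOO⁻) > hydrosulfide (HS⁻)

perchlorate (ClO₄⁻): pKₐ(HClO₄) ≈ -10 — extremely weak base; rarely used for safety reasons
chloride (Cl⁻): pKₐ(HCl) ≈ -7
nitrate (NO₃⁻): pKₐ(HNO₃) ≈ -1.3
formate (HCOO⁻): pKₐ(HCOOH) ≈ 3.8
hydrosulfide (HS⁻): pKₐ(H₂S) ≈ 7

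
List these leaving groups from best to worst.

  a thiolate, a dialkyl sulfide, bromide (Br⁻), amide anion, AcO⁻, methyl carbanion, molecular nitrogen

molecular nitrogen > bromide (Br⁻) > a dialkyl sulfide > AcO⁻ > a thiolate > amide anion > methyl carbanion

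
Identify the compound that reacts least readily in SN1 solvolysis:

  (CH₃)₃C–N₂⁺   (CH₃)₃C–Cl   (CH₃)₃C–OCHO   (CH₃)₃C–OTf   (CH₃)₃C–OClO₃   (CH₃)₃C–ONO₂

The skeletons are identical, so relative rate is governed entirely by leaving-group ability.
A good leaving group is a weak base: the lower the pKₐ of its conjugate acid, the more readily it departs.
(CH₃)₃C–N₂⁺ loses N₂: no meaningful conjugate acid; N₂ departs as an exceptionally stable neutral molecule
(CH₃)₃C–OTf loses OTf⁻: pKₐ(CF₃SO₃H (triflic acid)) ≈ -14
(CH₃)₃C–OClO₃ loses ClO₄⁻: pKₐ(HClO₄) ≈ -10
(CH₃)₃C–Cl loses Cl⁻: pKₐ(HCl) ≈ -7
(CH₃)₃C–ONO₂ loses NO₃⁻: pKₐ(HNO₃) ≈ -1.3
(CH₃)₃C–OCHO loses HCOO⁻: pKₐ(HCOOH) ≈ 3.8

(CH₃)₃C–OCHO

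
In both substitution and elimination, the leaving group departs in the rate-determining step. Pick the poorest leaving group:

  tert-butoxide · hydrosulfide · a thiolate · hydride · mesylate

hydride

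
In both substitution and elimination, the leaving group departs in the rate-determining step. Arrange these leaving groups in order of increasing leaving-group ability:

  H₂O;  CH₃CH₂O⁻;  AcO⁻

Rank by basicity of the departing species: weakest base leaves most easily.
H₂O: pKₐ(H₃O⁺) ≈ -1.7 — neutral; leaves from a protonated alcohol (R–OH₂⁺)
AcO⁻: pKₐ(CH₃COOH) ≈ 4.8 — resonance-stabilised but still a weak base
CH₃CH₂O⁻: pKₐ(CH₃CH₂OH) ≈ 16 — strong base; alkoxides do not leave unassisted
The question asks for worst first, so the sequence is read in increasing leaving-group ability.

CH₃CH₂O⁻ < AcO⁻ < H₂O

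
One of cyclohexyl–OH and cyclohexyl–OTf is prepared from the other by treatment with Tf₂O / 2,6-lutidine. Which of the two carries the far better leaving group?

cyclohexyl–OTf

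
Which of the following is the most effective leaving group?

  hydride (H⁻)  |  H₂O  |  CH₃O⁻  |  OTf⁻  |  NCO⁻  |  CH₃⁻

OTf⁻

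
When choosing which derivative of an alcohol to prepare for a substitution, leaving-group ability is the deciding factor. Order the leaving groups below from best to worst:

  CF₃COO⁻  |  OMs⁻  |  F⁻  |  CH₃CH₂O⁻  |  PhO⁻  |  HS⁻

OMs⁻ > CF₃COO⁻ > F⁻ > HS⁻ > PhO⁻ > CH₃CH₂O⁻

OMs⁻: pKₐ(CH₃SO₃H (MsOH)) ≈ -1.9
CF₃COO⁻: pKₐ(CF₃COOH) ≈ 0.2 — strongly electron-withdrawing CF₃ stabilises the carboxylate
F⁻: pKₐ(HF) ≈ 3.2
HS⁻: pKₐ(H₂S) ≈ 7 — larger and more polarisable than the oxygen analogue
PhO⁻: pKₐ(C₆H₅OH (phenol)) ≈ 10
CH₃CH₂O⁻: pKₐ(CH₃CH₂OH) ≈ 16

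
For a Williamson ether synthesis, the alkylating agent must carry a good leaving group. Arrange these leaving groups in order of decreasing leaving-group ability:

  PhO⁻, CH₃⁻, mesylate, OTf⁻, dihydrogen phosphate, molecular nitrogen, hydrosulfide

molecular nitrogen > OTf⁻ > mesylate > dihydrogen phosphate > hydrosulfide > PhO⁻ > CH₃⁻

Leaving-group ability tracks the stability of the departed species; conjugate-acid pKₐ is the usual yardstick (lower pKₐ → better LG).
molecular nitrogen: no meaningful conjugate acid; N₂ departs as an exceptionally stable neutral molecule
OTf⁻: pKₐ(CF₃SO₃H (triflic acid)) ≈ -14
mesylate: pKₐ(CH₃SO₃H (MsOH)) ≈ -1.9
dihydrogen phosphate: pKₐ(H₃PO₄) ≈ 2.1
hydrosulfide: pKₐ(H₂S) ≈ 7
PhO⁻: pKₐ(C₆H₅OH (phenol)) ≈ 10
CH₃⁻: pKₐ(CH₄) ≈ 48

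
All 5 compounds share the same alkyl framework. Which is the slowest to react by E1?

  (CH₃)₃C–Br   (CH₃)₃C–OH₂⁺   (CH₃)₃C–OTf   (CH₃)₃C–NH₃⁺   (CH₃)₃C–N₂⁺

(CH₃)₃C–NH₃⁺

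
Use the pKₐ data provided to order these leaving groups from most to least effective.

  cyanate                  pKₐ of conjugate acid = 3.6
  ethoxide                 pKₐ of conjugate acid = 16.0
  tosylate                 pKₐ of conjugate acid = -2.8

tosylate > cyanate > ethoxide

Lower conjugate-acid pKₐ ⇒ weaker base ⇒ better leaving group.
Sorting by the given values: tosylate (-2.8), cyanate (3.6), ethoxide (16.0).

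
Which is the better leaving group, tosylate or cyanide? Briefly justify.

tosylate

tosylate is the better leaving group.
pKₐ(p-CH₃C₆H₄SO₃H (TsOH)) ≈ -2.8 versus pKₐ(HCN) ≈ 9.2: tosylate is the much weaker base.
Resonance-delocalised arenesulfonate.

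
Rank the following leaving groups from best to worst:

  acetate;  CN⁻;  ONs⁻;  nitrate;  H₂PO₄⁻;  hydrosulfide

Leaving-group ability tracks the stability of the departed species; conjugate-acid pKₐ is the usual yardstick (lower pKₐ → better LG).
ONs⁻: pKₐ(p-O₂NC₆H₄SO₃H) ≈ -3.5
nitrate: pKₐ(HNO₃) ≈ -1.3 — resonance-delocalised over three oxygens
H₂PO₄⁻: pKₐ(H₃PO₄) ≈ 2.1 — moderate base; biological leaving group after further activation
acetate: pKₐ(CH₃COOH) ≈ 4.8 — resonance-stabilised but still a weak base
hydrosulfide: pKₐ(H₂S) ≈ 7 — larger and more polarisable than the oxygen analogue
CN⁻: pKₐ(HCN) ≈ 9.2

ONs⁻ > nitrate > H₂PO₄⁻ > acetate > hydrosulfide > CN⁻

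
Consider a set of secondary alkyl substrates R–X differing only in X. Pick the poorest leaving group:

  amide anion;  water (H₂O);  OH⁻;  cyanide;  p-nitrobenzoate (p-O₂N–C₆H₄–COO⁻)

water (H₂O): pKₐ(H₃O⁺) ≈ -1.7
p-nitrobenzoate (p-O₂N–C₆H₄–COO⁻): pKₐ(p-nitrobenzoic acid) ≈ 3.4
cyanide: pKₐ(HCN) ≈ 9.2
OH⁻: pKₐ(H₂O) ≈ 15.7
amide anion: pKₐ(NH₃) ≈ 38

amide anion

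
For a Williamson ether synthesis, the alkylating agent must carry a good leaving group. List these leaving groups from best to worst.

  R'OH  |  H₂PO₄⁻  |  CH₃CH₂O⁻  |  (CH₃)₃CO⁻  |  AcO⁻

R'OH > H₂PO₄⁻ > AcO⁻ > CH₃CH₂O⁻ > (CH₃)₃CO⁻

A good leaving group is a weak base: the lower the pKₐ of its conjugate acid, the more readily it departs.
R'OH: pKₐ(R'OH₂⁺) ≈ -2.4 — neutral; leaves from a protonated ether (an oxonium ion, R–O(H)R'⁺)
H₂PO₄⁻: pKₐ(H₃PO₄) ≈ 2.1 — moderate base; biological leaving group after further activation
AcO⁻: pKₐ(CH₃COOH) ≈ 4.8 — resonance-stabilised but still a weak base
CH₃CH₂O⁻: pKₐ(CH₃CH₂OH) ≈ 16 — strong base; alkoxides do not leave unassisted
(CH₃)₃CO⁻: pKₐ(t-BuOH) ≈ 18 — bulky, strongly basic alkoxide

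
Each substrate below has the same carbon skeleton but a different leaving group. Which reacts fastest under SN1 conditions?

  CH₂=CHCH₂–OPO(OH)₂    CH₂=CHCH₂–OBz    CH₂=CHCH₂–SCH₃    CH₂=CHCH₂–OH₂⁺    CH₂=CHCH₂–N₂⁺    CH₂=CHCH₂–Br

CH₂=CHCH₂–N₂⁺

The skeletons are identical, so relative rate is governed entirely by leaving-group ability.
The more stable X⁻ (or X) is on its own — i.e. the weaker a base it is — the better a leaving group it makes.
CH₂=CHCH₂–N₂⁺ loses N₂: no meaningful conjugate acid; N₂ departs as an exceptionally stable neutral molecule
CH₂=CHCH₂–Br loses Br⁻: pKₐ(HBr) ≈ -9
CH₂=CHCH₂–OH₂⁺ loses H₂O: pKₐ(H₃O⁺) ≈ -1.7
CH₂=CHCH₂–OPO(OH)₂ loses H₂PO₄⁻: pKₐ(H₃PO₄) ≈ 2.1
CH₂=CHCH₂–OBz loses PhCOO⁻: pKₐ(C₆H₅COOH) ≈ 4.2
CH₂=CHCH₂–SCH₃ loses RS⁻: pKₐ(RSH (a thiol)) ≈ 10.5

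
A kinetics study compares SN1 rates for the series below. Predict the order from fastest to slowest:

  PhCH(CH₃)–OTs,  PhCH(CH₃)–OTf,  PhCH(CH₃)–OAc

PhCH(CH₃)–OTf > PhCH(CH₃)–OTs > PhCH(CH₃)–OAc

With the same alkyl group throughout, only the leaving group differentiates the rates.
The more stable X⁻ (or X) is on its own — i.e. the weaker a base it is — the better a leaving group it makes.
PhCH(CH₃)–OTf loses OTf⁻: pKₐ(CF₃SO₃H (triflic acid)) ≈ -14
PhCH(CH₃)–OTs loses OTs⁻: pKₐ(p-CH₃C₆H₄SO₃H (TsOH)) ≈ -2.8
PhCH(CH₃)–OAc loses AcO⁻: pKₐ(CH₃COOH) ≈ 4.8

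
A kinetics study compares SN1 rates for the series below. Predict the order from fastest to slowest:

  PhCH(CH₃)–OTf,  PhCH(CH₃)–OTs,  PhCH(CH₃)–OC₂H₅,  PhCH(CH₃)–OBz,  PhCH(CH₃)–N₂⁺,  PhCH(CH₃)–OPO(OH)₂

PhCH(CH₃)–N₂⁺ > PhCH(CH₃)–OTf > PhCH(CH₃)–OTs > PhCH(CH₃)–OPO(OH)₂ > PhCH(CH₃)–OBz > PhCH(CH₃)–OC₂H₅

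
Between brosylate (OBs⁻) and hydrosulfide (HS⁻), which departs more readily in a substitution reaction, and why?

brosylate (OBs⁻) is the better leaving group.
pKₐ(p-BrC₆H₄SO₃H) ≈ -2.8 versus pKₐ(H₂S) ≈ 7: brosylate (OBs⁻) is the much weaker base.
Arenesulfonate with a p-bromo substituent.

brosylate (OBs⁻)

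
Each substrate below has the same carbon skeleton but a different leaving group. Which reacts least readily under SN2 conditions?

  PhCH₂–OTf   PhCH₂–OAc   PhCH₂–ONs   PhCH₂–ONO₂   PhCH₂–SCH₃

PhCH₂–SCH₃

The skeletons are identical, so relative rate is governed entirely by leaving-group ability.
Leaving-group ability tracks the stability of the departed species; conjugate-acid pKₐ is the usual yardstick (lower pKₐ → better LG).
PhCH₂–OTf loses OTf⁻: pKₐ(CF₃SO₃H (triflic acid)) ≈ -14
PhCH₂–ONs loses ONs⁻: pKₐ(p-O₂NC₆H₄SO₃H) ≈ -3.5
PhCH₂–ONO₂ loses NO₃⁻: pKₐ(HNO₃) ≈ -1.3
PhCH₂–OAc loses AcO⁻: pKₐ(CH₃COOH) ≈ 4.8
PhCH₂–SCH₃ loses RS⁻: pKₐ(RSH (a thiol)) ≈ 10.5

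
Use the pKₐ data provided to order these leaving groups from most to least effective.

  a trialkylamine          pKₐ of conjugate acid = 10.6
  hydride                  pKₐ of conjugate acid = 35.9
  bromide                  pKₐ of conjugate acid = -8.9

bromide > a trialkylamine > hydride

Lower conjugate-acid pKₐ ⇒ weaker base ⇒ better leaving group.
Sorting by the given values: bromide (-8.9), a trialkylamine (10.6), hydride (35.9).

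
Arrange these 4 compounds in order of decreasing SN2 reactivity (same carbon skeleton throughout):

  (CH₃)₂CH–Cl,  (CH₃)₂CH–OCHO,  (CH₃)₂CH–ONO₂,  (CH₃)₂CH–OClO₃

(CH₃)₂CH–OClO₃ > (CH₃)₂CH–Cl > (CH₃)₂CH–ONO₂ > (CH₃)₂CH–OCHO

Identical carbon frameworks mean the comparison reduces to leaving-group quality.
Leaving-group ability tracks the stability of the departed species; conjugate-acid pKₐ is the usual yardstick (lower pKₐ → better LG).
(CH₃)₂CH–OClO₃ loses ClO₄⁻: pKₐ(HClO₄) ≈ -10
(CH₃)₂CH–Cl loses Cl⁻: pKₐ(HCl) ≈ -7
(CH₃)₂CH–ONO₂ loses NO₃⁻: pKₐ(HNO₃) ≈ -1.3
(CH₃)₂CH–OCHO loses HCOO⁻: pKₐ(HCOOH) ≈ 3.8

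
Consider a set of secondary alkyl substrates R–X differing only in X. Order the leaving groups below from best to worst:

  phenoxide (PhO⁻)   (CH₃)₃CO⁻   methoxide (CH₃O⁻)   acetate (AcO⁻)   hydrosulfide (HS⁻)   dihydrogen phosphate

dihydrogen phosphate > acetate (AcO⁻) > hydrosulfide (HS⁻) > phenoxide (PhO⁻) > methoxide (CH₃O⁻) > (CH₃)₃CO⁻

Rank by basicity of the departing species: weakest base leaves most easily.
dihydrogen phosphate: pKₐ(H₃PO₄) ≈ 2.1 — moderate base; biological leaving group after further activation
acetate (AcO⁻): pKₐ(CH₃COOH) ≈ 4.8
hydrosulfide (HS⁻): pKₐ(H₂S) ≈ 7
phenoxide (PhO⁻): pKₐ(C₆H₅OH (phenol)) ≈ 10 — resonance into the ring helps, but still a poor LG
methoxide (CH₃O⁻): pKₐ(CH₃OH) ≈ 15.5
(CH₃)₃CO⁻: pKₐ(t-BuOH) ≈ 18 — bulky, strongly basic alkoxide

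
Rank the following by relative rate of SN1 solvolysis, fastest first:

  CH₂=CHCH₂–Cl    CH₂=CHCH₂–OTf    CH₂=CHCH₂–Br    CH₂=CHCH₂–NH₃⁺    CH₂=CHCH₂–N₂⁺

CH₂=CHCH₂–N₂⁺ > CH₂=CHCH₂–OTf > CH₂=CHCH₂–Br > CH₂=CHCH₂–Cl > CH₂=CHCH₂–NH₃⁺

Identical carbon frameworks mean the comparison reduces to leaving-group quality.
The more stable X⁻ (or X) is on its own — i.e. the weaker a base it is — the better a leaving group it makes.
CH₂=CHCH₂–N₂⁺ loses N₂: no meaningful conjugate acid; N₂ departs as an exceptionally stable neutral molecule
CH₂=CHCH₂–OTf loses OTf⁻: pKₐ(CF₃SO₃H (triflic acid)) ≈ -14
CH₂=CHCH₂–Br loses Br⁻: pKₐ(HBr) ≈ -9
CH₂=CHCH₂–Cl loses Cl⁻: pKₐ(HCl) ≈ -7
CH₂=CHCH₂–NH₃⁺ loses NH₃: pKₐ(NH₄⁺) ≈ 9.2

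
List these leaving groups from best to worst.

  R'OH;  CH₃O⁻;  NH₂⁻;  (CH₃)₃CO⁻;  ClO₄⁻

ClO₄⁻ > R'OH > CH₃O⁻ > (CH₃)₃CO⁻ > NH₂⁻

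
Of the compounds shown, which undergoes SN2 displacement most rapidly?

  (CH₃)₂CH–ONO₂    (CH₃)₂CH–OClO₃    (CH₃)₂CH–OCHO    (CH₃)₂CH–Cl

(CH₃)₂CH–OClO₃

Identical carbon frameworks mean the comparison reduces to leaving-group quality.
The more stable X⁻ (or X) is on its own — i.e. the weaker a base it is — the better a leaving group it makes.
(CH₃)₂CH–OClO₃ loses ClO₄⁻: pKₐ(HClO₄) ≈ -10
(CH₃)₂CH–Cl loses Cl⁻: pKₐ(HCl) ≈ -7
(CH₃)₂CH–ONO₂ loses NO₃⁻: pKₐ(HNO₃) ≈ -1.3
(CH₃)₂CH–OCHO loses HCOO⁻: pKₐ(HCOOH) ≈ 3.8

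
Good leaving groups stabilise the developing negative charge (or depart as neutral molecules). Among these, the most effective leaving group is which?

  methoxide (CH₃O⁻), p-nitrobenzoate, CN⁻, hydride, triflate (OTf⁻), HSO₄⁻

triflate (OTf⁻)

The more stable X⁻ (or X) is on its own — i.e. the weaker a base it is — the better a leaving group it makes.
triflate (OTf⁻): pKₐ(CF₃SO₃H (triflic acid)) ≈ -14
HSO₄⁻: pKₐ(H₂SO₄) ≈ -3
p-nitrobenzoate: pKₐ(p-nitrobenzoic acid) ≈ 3.4
CN⁻: pKₐ(HCN) ≈ 9.2
methoxide (CH₃O⁻): pKₐ(CH₃OH) ≈ 15.5
hydride: pKₐ(H₂) ≈ 36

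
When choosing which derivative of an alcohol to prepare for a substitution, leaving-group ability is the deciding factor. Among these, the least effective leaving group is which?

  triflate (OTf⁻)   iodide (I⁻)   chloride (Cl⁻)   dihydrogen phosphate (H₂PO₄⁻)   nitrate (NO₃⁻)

dihydrogen phosphate (H₂PO₄⁻)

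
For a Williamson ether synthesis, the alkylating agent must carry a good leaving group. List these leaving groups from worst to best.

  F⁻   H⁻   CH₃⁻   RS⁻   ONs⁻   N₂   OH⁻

N₂: no meaningful conjugate acid; N₂ departs as an exceptionally stable neutral molecule
ONs⁻: pKₐ(p-O₂NC₆H₄SO₃H) ≈ -3.5
F⁻: pKₐ(HF) ≈ 3.2
RS⁻: pKₐ(RSH (a thiol)) ≈ 10.5
OH⁻: pKₐ(H₂O) ≈ 15.7
H⁻: pKₐ(H₂) ≈ 36 — extremely strong base; leaves only in special hydride-transfer contexts
CH₃⁻: pKₐ(CH₄) ≈ 48
Reversing gives the worst-to-best order requested.

CH₃⁻ < H⁻ < OH⁻ < RS⁻ < F⁻ < ONs⁻ < N₂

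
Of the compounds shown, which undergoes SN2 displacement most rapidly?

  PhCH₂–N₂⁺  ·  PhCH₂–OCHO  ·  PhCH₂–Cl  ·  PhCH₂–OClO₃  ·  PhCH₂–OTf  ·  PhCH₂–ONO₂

Same R in every case — rank the leaving groups.
The more stable X⁻ (or X) is on its own — i.e. the weaker a base it is — the better a leaving group it makes.
PhCH₂–N₂⁺ loses N₂: no meaningful conjugate acid; N₂ departs as an exceptionally stable neutral molecule
PhCH₂–OTf loses OTf⁻: pKₐ(CF₃SO₃H (triflic acid)) ≈ -14
PhCH₂–OClO₃ loses ClO₄⁻: pKₐ(HClO₄) ≈ -10
PhCH₂–Cl loses Cl⁻: pKₐ(HCl) ≈ -7
PhCH₂–ONO₂ loses NO₃⁻: pKₐ(HNO₃) ≈ -1.3
PhCH₂–OCHO loses HCOO⁻: pKₐ(HCOOH) ≈ 3.8

PhCH₂–N₂⁺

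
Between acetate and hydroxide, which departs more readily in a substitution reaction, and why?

acetate is the better leaving group.
pKₐ(CH₃COOH) ≈ 4.8 versus pKₐ(H₂O) ≈ 15.7: acetate is the much weaker base.
Resonance-stabilised but still a weak base.

acetate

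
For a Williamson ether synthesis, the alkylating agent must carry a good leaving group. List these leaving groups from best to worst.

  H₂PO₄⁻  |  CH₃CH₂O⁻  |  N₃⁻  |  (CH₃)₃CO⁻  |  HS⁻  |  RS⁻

H₂PO₄⁻ > N₃⁻ > HS⁻ > RS⁻ > CH₃CH₂O⁻ > (CH₃)₃CO⁻

H₂PO₄⁻: pKₐ(H₃PO₄) ≈ 2.1
N₃⁻: pKₐ(HN₃) ≈ 4.7
HS⁻: pKₐ(H₂S) ≈ 7
RS⁻: pKₐ(RSH (a thiol)) ≈ 10.5
CH₃CH₂O⁻: pKₐ(CH₃CH₂OH) ≈ 16
(CH₃)₃CO⁻: pKₐ(t-BuOH) ≈ 18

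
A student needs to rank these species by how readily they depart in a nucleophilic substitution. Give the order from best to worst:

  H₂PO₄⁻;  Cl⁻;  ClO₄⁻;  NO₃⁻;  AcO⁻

ClO₄⁻ > Cl⁻ > NO₃⁻ > H₂PO₄⁻ > AcO⁻

ClO₄⁻: pKₐ(HClO₄) ≈ -10 — extremely weak base; rarely used for safety reasons
Cl⁻: pKₐ(HCl) ≈ -7 — moderately weak base
NO₃⁻: pKₐ(HNO₃) ≈ -1.3 — resonance-delocalised over three oxygens
H₂PO₄⁻: pKₐ(H₃PO₄) ≈ 2.1 — moderate base; biological leaving group after further activation
AcO⁻: pKₐ(CH₃COOH) ≈ 4.8 — resonance-stabilised but still a weak base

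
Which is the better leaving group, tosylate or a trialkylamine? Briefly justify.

tosylate

tosylate is the better leaving group.
pKₐ(p-CH₃C₆H₄SO₃H (TsOH)) ≈ -2.8 versus pKₐ(R'₃NH⁺) ≈ 10.7: tosylate is the much weaker base.
Resonance-delocalised arenesulfonate.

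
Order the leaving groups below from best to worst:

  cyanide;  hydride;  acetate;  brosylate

A good leaving group is a weak base: the lower the pKₐ of its conjugate acid, the more readily it departs.
brosylate: pKₐ(p-BrC₆H₄SO₃H) ≈ -2.8
acetate: pKₐ(CH₃COOH) ≈ 4.8
cyanide: pKₐ(HCN) ≈ 9.2
hydride: pKₐ(H₂) ≈ 36

brosylate > acetate > cyanide > hydride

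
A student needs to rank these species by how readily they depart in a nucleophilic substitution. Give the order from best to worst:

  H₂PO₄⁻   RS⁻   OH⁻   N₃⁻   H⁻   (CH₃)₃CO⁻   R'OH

R'OH > H₂PO₄⁻ > N₃⁻ > RS⁻ > OH⁻ > (CH₃)₃CO⁻ > H⁻

A good leaving group is a weak base: the lower the pKₐ of its conjugate acid, the more readily it departs.
R'OH: pKₐ(R'OH₂⁺) ≈ -2.4
H₂PO₄⁻: pKₐ(H₃PO₄) ≈ 2.1
N₃⁻: pKₐ(HN₃) ≈ 4.7
RS⁻: pKₐ(RSH (a thiol)) ≈ 10.5
OH⁻: pKₐ(H₂O) ≈ 15.7
(CH₃)₃CO⁻: pKₐ(t-BuOH) ≈ 18
H⁻: pKₐ(H₂) ≈ 36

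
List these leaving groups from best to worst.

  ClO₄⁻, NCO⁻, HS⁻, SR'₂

ClO₄⁻: pKₐ(HClO₄) ≈ -10
SR'₂: pKₐ(R'₂SH⁺) ≈ -7
NCO⁻: pKₐ(HOCN) ≈ 3.5
HS⁻: pKₐ(H₂S) ≈ 7

ClO₄⁻ > SR'₂ > NCO⁻ > HS⁻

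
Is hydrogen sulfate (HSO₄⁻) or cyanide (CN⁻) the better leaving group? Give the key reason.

hydrogen sulfate (HSO₄⁻) is the better leaving group.
pKₐ(H₂SO₄) ≈ -3 versus pKₐ(HCN) ≈ 9.2: hydrogen sulfate (HSO₄⁻) is the much weaker base.
Conjugate base of a strong mineral acid.

hydrogen sulfate (HSO₄⁻)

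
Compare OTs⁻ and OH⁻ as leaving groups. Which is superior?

OTs⁻

OTs⁻ is the better leaving group.
pKₐ(p-CH₃C₆H₄SO₃H (TsOH)) ≈ -2.8 versus pKₐ(H₂O) ≈ 15.7: OTs⁻ is the much weaker base.
Resonance-delocalised arenesulfonate.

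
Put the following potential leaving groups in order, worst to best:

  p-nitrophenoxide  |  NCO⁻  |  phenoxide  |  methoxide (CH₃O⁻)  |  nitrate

methoxide (CH₃O⁻) < phenoxide < p-nitrophenoxide < NCO⁻ < nitrate

The more stable X⁻ (or X) is on its own — i.e. the weaker a base it is — the better a leaving group it makes.
nitrate: pKₐ(HNO₃) ≈ -1.3
NCO⁻: pKₐ(HOCN) ≈ 3.5
p-nitrophenoxide: pKₐ(p-nitrophenol) ≈ 7.2
phenoxide: pKₐ(C₆H₅OH (phenol)) ≈ 10
methoxide (CH₃O⁻): pKₐ(CH₃OH) ≈ 15.5
Listed from poorest to best leaving group as asked.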